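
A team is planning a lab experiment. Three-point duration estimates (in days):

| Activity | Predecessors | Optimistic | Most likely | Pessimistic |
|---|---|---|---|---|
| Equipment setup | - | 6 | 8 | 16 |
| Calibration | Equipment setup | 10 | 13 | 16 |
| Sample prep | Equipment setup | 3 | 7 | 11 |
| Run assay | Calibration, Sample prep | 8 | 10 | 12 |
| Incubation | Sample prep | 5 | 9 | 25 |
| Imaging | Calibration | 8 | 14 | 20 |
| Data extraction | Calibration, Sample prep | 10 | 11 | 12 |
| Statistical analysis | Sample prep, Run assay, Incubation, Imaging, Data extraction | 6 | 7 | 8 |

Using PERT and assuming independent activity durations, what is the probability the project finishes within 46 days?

te_Equipment setup = (6 + 4·8 + 16)/6 = 54/6 = 9; σ²_Equipment setup = ((16−6)/6)² = 2.778
te_Calibration = (10 + 4·13 + 16)/6 = 78/6 = 13; σ²_Calibration = ((16−10)/6)² = 1.000
te_Sample prep = (3 + 4·7 + 11)/6 = 42/6 = 7; σ²_Sample prep = ((11−3)/6)² = 1.778
te_Run assay = (8 + 4·10 + 12)/6 = 60/6 = 10; σ²_Run assay = ((12−8)/6)² = 0.444
te_Incubation = (5 + 4·9 + 25)/6 = 66/6 = 11; σ²_Incubation = ((25−5)/6)² = 11.111
te_Imaging = (8 + 4·14 + 20)/6 = 84/6 = 14; σ²_Imaging = ((20−8)/6)² = 4.000
te_Data extraction = (10 + 4·11 + 12)/6 = 66/6 = 11; σ²_Data extraction = ((12−10)/6)² = 0.111
te_Statistical analysis = (6 + 4·7 + 8)/6 = 42/6 = 7; σ²_Statistical analysis = ((8−6)/6)² = 0.111

Forward pass:
ES_Equipment setup = 0; EF_Equipment setup = 9
ES_Calibration = 9; EF_Calibration = 9+13 = 22
ES_Sample prep = 9; EF_Sample prep = 9+7 = 16
ES_Run assay = max(EF_Calibration=22, EF_Sample prep=16) = 22; EF_Run assay = 22+10 = 32
ES_Incubation = 16; EF_Incubation = 16+11 = 27
ES_Imaging = 22; EF_Imaging = 22+14 = 36
ES_Data extraction = max(EF_Calibration=22, EF_Sample prep=16) = 22; EF_Data extraction = 22+11 = 33
ES_Statistical analysis = max(EF_Sample prep=16, EF_Run assay=32, EF_Incubation=27, EF_Imaging=36, EF_Data extraction=33) = 36; EF_Statistical analysis = 36+7 = 43
Expected project duration μ = 43 days. Critical path: Equipment setup → Calibration → Imaging → Statistical analysis.

Variance along critical path = 2.778 + 1.000 + 4.000 + 0.111 = 7.889; σ = √7.889 = 2.809 days.
Z = (46 − 43) / 2.809 = 1.068
P(T ≤ 46) = Φ(1.068) ≈ 0.857

0.857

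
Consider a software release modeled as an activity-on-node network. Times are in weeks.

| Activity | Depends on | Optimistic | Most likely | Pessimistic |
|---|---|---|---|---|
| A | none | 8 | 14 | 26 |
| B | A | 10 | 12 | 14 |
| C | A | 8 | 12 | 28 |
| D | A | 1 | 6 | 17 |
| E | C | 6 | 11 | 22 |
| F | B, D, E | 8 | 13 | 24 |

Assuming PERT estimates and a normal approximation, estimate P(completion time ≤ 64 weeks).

te_A = (8 + 4·14 + 26)/6 = 90/6 = 15; σ²_A = ((26−8)/6)² = 9.000
te_B = (10 + 4·12 + 14)/6 = 72/6 = 12; σ²_B = ((14−10)/6)² = 0.444
te_C = (8 + 4·12 + 28)/6 = 84/6 = 14; σ²_C = ((28−8)/6)² = 11.111
te_D = (1 + 4·6 + 17)/6 = 42/6 = 7; σ²_D = ((17−1)/6)² = 7.111
te_E = (6 + 4·11 + 22)/6 = 72/6 = 12; σ²_E = ((22−6)/6)² = 7.111
te_F = (8 + 4·13 + 24)/6 = 84/6 = 14; σ²_F = ((24−8)/6)² = 7.111

Forward pass:
ES_A = 0; EF_A = 15
ES_B = 15; EF_B = 15+12 = 27
ES_C = 15; EF_C = 15+14 = 29
ES_D = 15; EF_D = 15+7 = 22
ES_E = 29; EF_E = 29+12 = 41
ES_F = max(EF_B=27, EF_D=22, EF_E=41) = 41; EF_F = 41+14 = 55
Expected project duration μ = 55 weeks. Critical path: A → C → E → F.

Variance along critical path = 9.000 + 11.111 + 7.111 + 7.111 = 34.333; σ = √34.333 = 5.859 weeks.
Z = (64 − 55) / 5.859 = 1.536
P(T ≤ 64) = Φ(1.536) ≈ 0.938

0.938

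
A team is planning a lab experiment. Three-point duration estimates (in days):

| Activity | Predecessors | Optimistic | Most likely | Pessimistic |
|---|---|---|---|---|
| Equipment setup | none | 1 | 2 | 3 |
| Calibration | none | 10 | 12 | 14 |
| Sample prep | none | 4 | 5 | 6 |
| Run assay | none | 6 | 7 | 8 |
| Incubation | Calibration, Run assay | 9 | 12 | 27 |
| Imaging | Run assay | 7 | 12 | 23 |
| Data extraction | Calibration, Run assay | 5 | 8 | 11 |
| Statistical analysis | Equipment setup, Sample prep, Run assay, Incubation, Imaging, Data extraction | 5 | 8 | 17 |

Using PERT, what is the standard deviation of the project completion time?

3.67 days

te_Equipment setup = (1 + 4·2 + 3)/6 = 12/6 = 2; σ²_Equipment setup = ((3−1)/6)² = 0.111
te_Calibration = (10 + 4·12 + 14)/6 = 72/6 = 12; σ²_Calibration = ((14−10)/6)² = 0.444
te_Sample prep = (4 + 4·5 + 6)/6 = 30/6 = 5; σ²_Sample prep = ((6−4)/6)² = 0.111
te_Run assay = (6 + 4·7 + 8)/6 = 42/6 = 7; σ²_Run assay = ((8−6)/6)² = 0.111
te_Incubation = (9 + 4·12 + 27)/6 = 84/6 = 14; σ²_Incubation = ((27−9)/6)² = 9.000
te_Imaging = (7 + 4·12 + 23)/6 = 78/6 = 13; σ²_Imaging = ((23−7)/6)² = 7.111
te_Data extraction = (5 + 4·8 + 11)/6 = 48/6 = 8; σ²_Data extraction = ((11−5)/6)² = 1.000
te_Statistical analysis = (5 + 4·8 + 17)/6 = 54/6 = 9; σ²_Statistical analysis = ((17−5)/6)² = 4.000

Forward pass:
ES_Equipment setup = 0; EF_Equipment setup = 2
ES_Calibration = 0; EF_Calibration = 12
ES_Sample prep = 0; EF_Sample prep = 5
ES_Run assay = 0; EF_Run assay = 7
ES_Incubation = max(EF_Calibration=12, EF_Run assay=7) = 12; EF_Incubation = 12+14 = 26
ES_Imaging = 7; EF_Imaging = 7+13 = 20
ES_Data extraction = max(EF_Calibration=12, EF_Run assay=7) = 12; EF_Data extraction = 12+8 = 20
ES_Statistical analysis = max(EF_Equipment setup=2, EF_Sample prep=5, EF_Run assay=7, EF_Incubation=26, EF_Imaging=20, EF_Data extraction=20) = 26; EF_Statistical analysis = 26+9 = 35
Expected project duration μ = 35 days. Critical path: Calibration → Incubation → Statistical analysis.

Variance along critical path = 0.444 + 9.000 + 4.000 = 13.444
σ = √13.444 = 3.667 days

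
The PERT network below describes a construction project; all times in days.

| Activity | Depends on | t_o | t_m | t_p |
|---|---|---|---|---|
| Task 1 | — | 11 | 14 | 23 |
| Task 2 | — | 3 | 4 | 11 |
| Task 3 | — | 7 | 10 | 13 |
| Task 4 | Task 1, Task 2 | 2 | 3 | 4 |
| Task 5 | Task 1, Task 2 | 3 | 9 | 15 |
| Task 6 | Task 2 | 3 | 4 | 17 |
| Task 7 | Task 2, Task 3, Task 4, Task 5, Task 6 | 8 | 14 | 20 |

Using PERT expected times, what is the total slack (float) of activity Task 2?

te_Task 1 = (11 + 4·14 + 23)/6 = 90/6 = 15
te_Task 2 = (3 + 4·4 + 11)/6 = 30/6 = 5
te_Task 3 = (7 + 4·10 + 13)/6 = 60/6 = 10
te_Task 4 = (2 + 4·3 + 4)/6 = 18/6 = 3
te_Task 5 = (3 + 4·9 + 15)/6 = 54/6 = 9
te_Task 6 = (3 + 4·4 + 17)/6 = 36/6 = 6
te_Task 7 = (8 + 4·14 + 20)/6 = 84/6 = 14

Forward pass:
ES_Task 1 = 0; EF_Task 1 = 15
ES_Task 2 = 0; EF_Task 2 = 5
ES_Task 3 = 0; EF_Task 3 = 10
ES_Task 4 = max(EF_Task 1=15, EF_Task 2=5) = 15; EF_Task 4 = 15+3 = 18
ES_Task 5 = max(EF_Task 1=15, EF_Task 2=5) = 15; EF_Task 5 = 15+9 = 24
ES_Task 6 = 5; EF_Task 6 = 5+6 = 11
ES_Task 7 = max(EF_Task 2=5, EF_Task 3=10, EF_Task 4=18, EF_Task 5=24, EF_Task 6=11) = 24; EF_Task 7 = 24+14 = 38
Expected project duration μ = 38 days. Critical path: Task 1 → Task 5 → Task 7.

Backward pass:
LF_Task 7 = 38; LS_Task 7 = 38−14 = 24
LF_Task 6 = LS_Task 7 = 24; LS_Task 6 = 24−6 = 18
LF_Task 5 = LS_Task 7 = 24; LS_Task 5 = 24−9 = 15
LF_Task 4 = LS_Task 7 = 24; LS_Task 4 = 24−3 = 21
LF_Task 3 = LS_Task 7 = 24; LS_Task 3 = 24−10 = 14
LF_Task 2 = min(LS_Task 4=21, LS_Task 5=15, LS_Task 6=18, LS_Task 7=24) = 15; LS_Task 2 = 15−5 = 10
LF_Task 1 = min(LS_Task 4=21, LS_Task 5=15) = 15; LS_Task 1 = 15−15 = 0
Slack_Task 2 = LS_Task 2 − ES_Task 2 = 10 − 0 = 10

10 days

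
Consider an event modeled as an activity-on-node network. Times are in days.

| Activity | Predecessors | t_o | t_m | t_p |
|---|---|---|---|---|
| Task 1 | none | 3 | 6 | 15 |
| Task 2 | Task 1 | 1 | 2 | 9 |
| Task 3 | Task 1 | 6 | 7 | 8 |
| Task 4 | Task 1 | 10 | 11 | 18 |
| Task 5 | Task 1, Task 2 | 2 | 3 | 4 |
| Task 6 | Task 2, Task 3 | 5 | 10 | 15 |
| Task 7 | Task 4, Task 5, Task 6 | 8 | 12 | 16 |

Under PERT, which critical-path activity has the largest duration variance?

te_Task 1 = (3 + 4·6 + 15)/6 = 42/6 = 7; σ²_Task 1 = ((15−3)/6)² = 4.000
te_Task 2 = (1 + 4·2 + 9)/6 = 18/6 = 3; σ²_Task 2 = ((9−1)/6)² = 1.778
te_Task 3 = (6 + 4·7 + 8)/6 = 42/6 = 7; σ²_Task 3 = ((8−6)/6)² = 0.111
te_Task 4 = (10 + 4·11 + 18)/6 = 72/6 = 12; σ²_Task 4 = ((18−10)/6)² = 1.778
te_Task 5 = (2 + 4·3 + 4)/6 = 18/6 = 3; σ²_Task 5 = ((4−2)/6)² = 0.111
te_Task 6 = (5 + 4·10 + 15)/6 = 60/6 = 10; σ²_Task 6 = ((15−5)/6)² = 2.778
te_Task 7 = (8 + 4·12 + 16)/6 = 72/6 = 12; σ²_Task 7 = ((16−8)/6)² = 1.778

Forward pass:
ES_Task 1 = 0; EF_Task 1 = 7
ES_Task 2 = 7; EF_Task 2 = 7+3 = 10
ES_Task 3 = 7; EF_Task 3 = 7+7 = 14
ES_Task 4 = 7; EF_Task 4 = 7+12 = 19
ES_Task 5 = max(EF_Task 1=7, EF_Task 2=10) = 10; EF_Task 5 = 10+3 = 13
ES_Task 6 = max(EF_Task 2=10, EF_Task 3=14) = 14; EF_Task 6 = 14+10 = 24
ES_Task 7 = max(EF_Task 4=19, EF_Task 5=13, EF_Task 6=24) = 24; EF_Task 7 = 24+12 = 36
Expected project duration μ = 36 days. Critical path: Task 1 → Task 3 → Task 6 → Task 7.

Variances on critical path: σ²_Task 1=4.000, σ²_Task 3=0.111, σ²_Task 6=2.778, σ²_Task 7=1.778.
Largest is σ²_Task 1 = 4.000.

Task 1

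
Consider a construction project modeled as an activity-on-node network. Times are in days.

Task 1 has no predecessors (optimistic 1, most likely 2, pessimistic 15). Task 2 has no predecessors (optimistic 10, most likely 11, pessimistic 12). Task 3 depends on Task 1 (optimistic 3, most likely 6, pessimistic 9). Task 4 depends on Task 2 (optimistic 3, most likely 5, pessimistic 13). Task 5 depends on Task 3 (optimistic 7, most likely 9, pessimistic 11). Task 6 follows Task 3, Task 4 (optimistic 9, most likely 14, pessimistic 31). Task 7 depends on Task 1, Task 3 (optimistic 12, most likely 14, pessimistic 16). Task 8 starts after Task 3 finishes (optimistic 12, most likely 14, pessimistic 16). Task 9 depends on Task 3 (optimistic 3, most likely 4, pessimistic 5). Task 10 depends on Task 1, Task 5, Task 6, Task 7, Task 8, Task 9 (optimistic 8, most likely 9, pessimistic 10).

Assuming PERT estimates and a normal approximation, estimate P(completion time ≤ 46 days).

0.838

te_Task 1 = (1 + 4·2 + 15)/6 = 24/6 = 4; σ²_Task 1 = ((15−1)/6)² = 5.444
te_Task 2 = (10 + 4·11 + 12)/6 = 66/6 = 11; σ²_Task 2 = ((12−10)/6)² = 0.111
te_Task 3 = (3 + 4·6 + 9)/6 = 36/6 = 6; σ²_Task 3 = ((9−3)/6)² = 1.000
te_Task 4 = (3 + 4·5 + 13)/6 = 36/6 = 6; σ²_Task 4 = ((13−3)/6)² = 2.778
te_Task 5 = (7 + 4·9 + 11)/6 = 54/6 = 9; σ²_Task 5 = ((11−7)/6)² = 0.444
te_Task 6 = (9 + 4·14 + 31)/6 = 96/6 = 16; σ²_Task 6 = ((31−9)/6)² = 13.444
te_Task 7 = (12 + 4·14 + 16)/6 = 84/6 = 14; σ²_Task 7 = ((16−12)/6)² = 0.444
te_Task 8 = (12 + 4·14 + 16)/6 = 84/6 = 14; σ²_Task 8 = ((16−12)/6)² = 0.444
te_Task 9 = (3 + 4·4 + 5)/6 = 24/6 = 4; σ²_Task 9 = ((5−3)/6)² = 0.111
te_Task 10 = (8 + 4·9 + 10)/6 = 54/6 = 9; σ²_Task 10 = ((10−8)/6)² = 0.111

Forward pass:
ES_Task 1 = 0; EF_Task 1 = 4
ES_Task 2 = 0; EF_Task 2 = 11
ES_Task 3 = 4; EF_Task 3 = 4+6 = 10
ES_Task 4 = 11; EF_Task 4 = 11+6 = 17
ES_Task 5 = 10; EF_Task 5 = 10+9 = 19
ES_Task 6 = max(EF_Task 3=10, EF_Task 4=17) = 17; EF_Task 6 = 17+16 = 33
ES_Task 7 = max(EF_Task 1=4, EF_Task 3=10) = 10; EF_Task 7 = 10+14 = 24
ES_Task 8 = 10; EF_Task 8 = 10+14 = 24
ES_Task 9 = 10; EF_Task 9 = 10+4 = 14
ES_Task 10 = max(EF_Task 1=4, EF_Task 5=19, EF_Task 6=33, EF_Task 7=24, EF_Task 8=24, EF_Task 9=14) = 33; EF_Task 10 = 33+9 = 42
Expected project duration μ = 42 days. Critical path: Task 2 → Task 4 → Task 6 → Task 10.

Variance along critical path = 0.111 + 2.778 + 13.444 + 0.111 = 16.444; σ = √16.444 = 4.055 days.
Z = (46 − 42) / 4.055 = 0.986
P(T ≤ 46) = Φ(0.986) ≈ 0.838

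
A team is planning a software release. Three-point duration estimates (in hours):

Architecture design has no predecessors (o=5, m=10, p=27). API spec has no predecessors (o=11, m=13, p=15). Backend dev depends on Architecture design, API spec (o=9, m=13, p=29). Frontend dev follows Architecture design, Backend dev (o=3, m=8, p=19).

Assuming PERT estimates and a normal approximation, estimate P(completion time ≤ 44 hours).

te_Architecture design = (5 + 4·10 + 27)/6 = 72/6 = 12; σ²_Architecture design = ((27−5)/6)² = 13.444
te_API spec = (11 + 4·13 + 15)/6 = 78/6 = 13; σ²_API spec = ((15−11)/6)² = 0.444
te_Backend dev = (9 + 4·13 + 29)/6 = 90/6 = 15; σ²_Backend dev = ((29−9)/6)² = 11.111
te_Frontend dev = (3 + 4·8 + 19)/6 = 54/6 = 9; σ²_Frontend dev = ((19−3)/6)² = 7.111

Forward pass:
ES_Architecture design = 0; EF_Architecture design = 12
ES_API spec = 0; EF_API spec = 13
ES_Backend dev = max(EF_Architecture design=12, EF_API spec=13) = 13; EF_Backend dev = 13+15 = 28
ES_Frontend dev = max(EF_Architecture design=12, EF_Backend dev=28) = 28; EF_Frontend dev = 28+9 = 37
Expected project duration μ = 37 hours. Critical path: API spec → Backend dev → Frontend dev.

Variance along critical path = 0.444 + 11.111 + 7.111 = 18.667; σ = √18.667 = 4.320 hours.
Z = (44 − 37) / 4.320 = 1.620
P(T ≤ 44) = Φ(1.620) ≈ 0.947

0.947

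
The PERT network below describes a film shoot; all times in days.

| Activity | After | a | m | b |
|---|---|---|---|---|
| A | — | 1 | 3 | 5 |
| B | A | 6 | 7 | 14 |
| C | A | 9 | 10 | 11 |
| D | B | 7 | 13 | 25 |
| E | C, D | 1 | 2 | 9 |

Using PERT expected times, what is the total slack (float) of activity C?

te_A = (1 + 4·3 + 5)/6 = 18/6 = 3
te_B = (6 + 4·7 + 14)/6 = 48/6 = 8
te_C = (9 + 4·10 + 11)/6 = 60/6 = 10
te_D = (7 + 4·13 + 25)/6 = 84/6 = 14
te_E = (1 + 4·2 + 9)/6 = 18/6 = 3

Forward pass:
ES_A = 0; EF_A = 3
ES_B = 3; EF_B = 3+8 = 11
ES_C = 3; EF_C = 3+10 = 13
ES_D = 11; EF_D = 11+14 = 25
ES_E = max(EF_C=13, EF_D=25) = 25; EF_E = 25+3 = 28
Expected project duration μ = 28 days. Critical path: A → B → D → E.

Backward pass:
LF_E = 28; LS_E = 28−3 = 25
LF_D = LS_E = 25; LS_D = 25−14 = 11
LF_C = LS_E = 25; LS_C = 25−10 = 15
LF_B = LS_D = 11; LS_B = 11−8 = 3
LF_A = min(LS_B=3, LS_C=15) = 3; LS_A = 3−3 = 0
Slack_C = LS_C − ES_C = 15 − 3 = 12

12 days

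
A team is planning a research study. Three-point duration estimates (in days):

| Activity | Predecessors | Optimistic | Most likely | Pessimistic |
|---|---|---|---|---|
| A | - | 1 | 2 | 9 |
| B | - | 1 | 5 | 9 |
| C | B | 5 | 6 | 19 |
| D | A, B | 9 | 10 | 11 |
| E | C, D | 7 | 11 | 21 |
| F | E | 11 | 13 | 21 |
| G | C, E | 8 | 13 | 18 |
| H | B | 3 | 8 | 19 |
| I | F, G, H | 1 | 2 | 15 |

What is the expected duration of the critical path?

45 days

te_A = (1 + 4·2 + 9)/6 = 18/6 = 3
te_B = (1 + 4·5 + 9)/6 = 30/6 = 5
te_C = (5 + 4·6 + 19)/6 = 48/6 = 8
te_D = (9 + 4·10 + 11)/6 = 60/6 = 10
te_E = (7 + 4·11 + 21)/6 = 72/6 = 12
te_F = (11 + 4·13 + 21)/6 = 84/6 = 14
te_G = (8 + 4·13 + 18)/6 = 78/6 = 13
te_H = (3 + 4·8 + 19)/6 = 54/6 = 9
te_I = (1 + 4·2 + 15)/6 = 24/6 = 4

Forward pass:
ES_A = 0; EF_A = 3
ES_B = 0; EF_B = 5
ES_C = 5; EF_C = 5+8 = 13
ES_D = max(EF_A=3, EF_B=5) = 5; EF_D = 5+10 = 15
ES_E = max(EF_C=13, EF_D=15) = 15; EF_E = 15+12 = 27
ES_F = 27; EF_F = 27+14 = 41
ES_G = max(EF_C=13, EF_E=27) = 27; EF_G = 27+13 = 40
ES_H = 5; EF_H = 5+9 = 14
ES_I = max(EF_F=41, EF_G=40, EF_H=14) = 41; EF_I = 41+4 = 45
Expected project duration μ = 45 days. Critical path: B → D → E → F → I.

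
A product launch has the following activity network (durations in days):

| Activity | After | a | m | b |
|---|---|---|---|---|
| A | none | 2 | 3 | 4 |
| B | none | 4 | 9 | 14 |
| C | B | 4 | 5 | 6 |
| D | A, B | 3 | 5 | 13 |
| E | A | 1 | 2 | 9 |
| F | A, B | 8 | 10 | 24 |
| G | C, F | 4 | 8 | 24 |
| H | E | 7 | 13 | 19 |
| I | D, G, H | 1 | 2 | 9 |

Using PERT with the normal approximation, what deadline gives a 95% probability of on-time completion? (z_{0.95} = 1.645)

41.9 days

te_A = (2 + 4·3 + 4)/6 = 18/6 = 3; σ²_A = ((4−2)/6)² = 0.111
te_B = (4 + 4·9 + 14)/6 = 54/6 = 9; σ²_B = ((14−4)/6)² = 2.778
te_C = (4 + 4·5 + 6)/6 = 30/6 = 5; σ²_C = ((6−4)/6)² = 0.111
te_D = (3 + 4·5 + 13)/6 = 36/6 = 6; σ²_D = ((13−3)/6)² = 2.778
te_E = (1 + 4·2 + 9)/6 = 18/6 = 3; σ²_E = ((9−1)/6)² = 1.778
te_F = (8 + 4·10 + 24)/6 = 72/6 = 12; σ²_F = ((24−8)/6)² = 7.111
te_G = (4 + 4·8 + 24)/6 = 60/6 = 10; σ²_G = ((24−4)/6)² = 11.111
te_H = (7 + 4·13 + 19)/6 = 78/6 = 13; σ²_H = ((19−7)/6)² = 4.000
te_I = (1 + 4·2 + 9)/6 = 18/6 = 3; σ²_I = ((9−1)/6)² = 1.778

Forward pass:
ES_A = 0; EF_A = 3
ES_B = 0; EF_B = 9
ES_C = 9; EF_C = 9+5 = 14
ES_D = max(EF_A=3, EF_B=9) = 9; EF_D = 9+6 = 15
ES_E = 3; EF_E = 3+3 = 6
ES_F = max(EF_A=3, EF_B=9) = 9; EF_F = 9+12 = 21
ES_G = max(EF_C=14, EF_F=21) = 21; EF_G = 21+10 = 31
ES_H = 6; EF_H = 6+13 = 19
ES_I = max(EF_D=15, EF_G=31, EF_H=19) = 31; EF_I = 31+3 = 34
Expected project duration μ = 34 days. Critical path: B → F → G → I.

Variance along critical path = 2.778 + 7.111 + 11.111 + 1.778 = 22.778; σ = 4.773 days.
D = μ + z·σ = 34 + 1.645·4.773 = 41.9 days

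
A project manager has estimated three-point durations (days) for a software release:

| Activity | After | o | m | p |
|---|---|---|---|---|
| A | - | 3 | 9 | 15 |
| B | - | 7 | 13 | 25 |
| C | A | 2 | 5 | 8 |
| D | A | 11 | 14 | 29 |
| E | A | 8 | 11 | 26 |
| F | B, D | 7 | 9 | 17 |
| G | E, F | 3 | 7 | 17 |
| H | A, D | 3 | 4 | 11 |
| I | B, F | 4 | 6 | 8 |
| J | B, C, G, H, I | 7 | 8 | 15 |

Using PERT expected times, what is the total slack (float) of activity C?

29 days

te_A = (3 + 4·9 + 15)/6 = 54/6 = 9
te_B = (7 + 4·13 + 25)/6 = 84/6 = 14
te_C = (2 + 4·5 + 8)/6 = 30/6 = 5
te_D = (11 + 4·14 + 29)/6 = 96/6 = 16
te_E = (8 + 4·11 + 26)/6 = 78/6 = 13
te_F = (7 + 4·9 + 17)/6 = 60/6 = 10
te_G = (3 + 4·7 + 17)/6 = 48/6 = 8
te_H = (3 + 4·4 + 11)/6 = 30/6 = 5
te_I = (4 + 4·6 + 8)/6 = 36/6 = 6
te_J = (7 + 4·8 + 15)/6 = 54/6 = 9

Forward pass:
ES_A = 0; EF_A = 9
ES_B = 0; EF_B = 14
ES_C = 9; EF_C = 9+5 = 14
ES_D = 9; EF_D = 9+16 = 25
ES_E = 9; EF_E = 9+13 = 22
ES_F = max(EF_B=14, EF_D=25) = 25; EF_F = 25+10 = 35
ES_G = max(EF_E=22, EF_F=35) = 35; EF_G = 35+8 = 43
ES_H = max(EF_A=9, EF_D=25) = 25; EF_H = 25+5 = 30
ES_I = max(EF_B=14, EF_F=35) = 35; EF_I = 35+6 = 41
ES_J = max(EF_B=14, EF_C=14, EF_G=43, EF_H=30, EF_I=41) = 43; EF_J = 43+9 = 52
Expected project duration μ = 52 days. Critical path: A → D → F → G → J.

Backward pass:
LF_J = 52; LS_J = 52−9 = 43
LF_I = LS_J = 43; LS_I = 43−6 = 37
LF_H = LS_J = 43; LS_H = 43−5 = 38
LF_G = LS_J = 43; LS_G = 43−8 = 35
LF_F = min(LS_G=35, LS_I=37) = 35; LS_F = 35−10 = 25
LF_E = LS_G = 35; LS_E = 35−13 = 22
LF_D = min(LS_F=25, LS_H=38) = 25; LS_D = 25−16 = 9
LF_C = LS_J = 43; LS_C = 43−5 = 38
LF_B = min(LS_F=25, LS_I=37, LS_J=43) = 25; LS_B = 25−14 = 11
LF_A = min(LS_C=38, LS_D=9, LS_E=22, LS_H=38) = 9; LS_A = 9−9 = 0
Slack_C = LS_C − ES_C = 38 − 9 = 29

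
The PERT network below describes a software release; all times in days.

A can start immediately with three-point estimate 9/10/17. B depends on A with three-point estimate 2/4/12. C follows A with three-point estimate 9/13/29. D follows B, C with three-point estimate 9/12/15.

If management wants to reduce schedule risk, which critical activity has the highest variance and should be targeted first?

te_A = (9 + 4·10 + 17)/6 = 66/6 = 11; σ²_A = ((17−9)/6)² = 1.778
te_B = (2 + 4·4 + 12)/6 = 30/6 = 5; σ²_B = ((12−2)/6)² = 2.778
te_C = (9 + 4·13 + 29)/6 = 90/6 = 15; σ²_C = ((29−9)/6)² = 11.111
te_D = (9 + 4·12 + 15)/6 = 72/6 = 12; σ²_D = ((15−9)/6)² = 1.000

Forward pass:
ES_A = 0; EF_A = 11
ES_B = 11; EF_B = 11+5 = 16
ES_C = 11; EF_C = 11+15 = 26
ES_D = max(EF_B=16, EF_C=26) = 26; EF_D = 26+12 = 38
Expected project duration μ = 38 days. Critical path: A → C → D.

Variances on critical path: σ²_A=1.778, σ²_C=11.111, σ²_D=1.000.
Largest is σ²_C = 11.111.

C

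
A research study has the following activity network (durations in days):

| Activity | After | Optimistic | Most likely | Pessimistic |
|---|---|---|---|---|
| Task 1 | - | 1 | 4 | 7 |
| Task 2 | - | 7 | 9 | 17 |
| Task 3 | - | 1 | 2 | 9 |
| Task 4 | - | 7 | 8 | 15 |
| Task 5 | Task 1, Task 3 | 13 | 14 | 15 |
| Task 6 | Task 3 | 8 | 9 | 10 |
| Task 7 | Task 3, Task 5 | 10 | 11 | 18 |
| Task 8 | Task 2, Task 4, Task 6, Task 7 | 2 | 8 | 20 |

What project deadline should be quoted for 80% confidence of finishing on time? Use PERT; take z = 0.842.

41.9 days

te_Task 1 = (1 + 4·4 + 7)/6 = 24/6 = 4; σ²_Task 1 = ((7−1)/6)² = 1.000
te_Task 2 = (7 + 4·9 + 17)/6 = 60/6 = 10; σ²_Task 2 = ((17−7)/6)² = 2.778
te_Task 3 = (1 + 4·2 + 9)/6 = 18/6 = 3; σ²_Task 3 = ((9−1)/6)² = 1.778
te_Task 4 = (7 + 4·8 + 15)/6 = 54/6 = 9; σ²_Task 4 = ((15−7)/6)² = 1.778
te_Task 5 = (13 + 4·14 + 15)/6 = 84/6 = 14; σ²_Task 5 = ((15−13)/6)² = 0.111
te_Task 6 = (8 + 4·9 + 10)/6 = 54/6 = 9; σ²_Task 6 = ((10−8)/6)² = 0.111
te_Task 7 = (10 + 4·11 + 18)/6 = 72/6 = 12; σ²_Task 7 = ((18−10)/6)² = 1.778
te_Task 8 = (2 + 4·8 + 20)/6 = 54/6 = 9; σ²_Task 8 = ((20−2)/6)² = 9.000

Forward pass:
ES_Task 1 = 0; EF_Task 1 = 4
ES_Task 2 = 0; EF_Task 2 = 10
ES_Task 3 = 0; EF_Task 3 = 3
ES_Task 4 = 0; EF_Task 4 = 9
ES_Task 5 = max(EF_Task 1=4, EF_Task 3=3) = 4; EF_Task 5 = 4+14 = 18
ES_Task 6 = 3; EF_Task 6 = 3+9 = 12
ES_Task 7 = max(EF_Task 3=3, EF_Task 5=18) = 18; EF_Task 7 = 18+12 = 30
ES_Task 8 = max(EF_Task 2=10, EF_Task 4=9, EF_Task 6=12, EF_Task 7=30) = 30; EF_Task 8 = 30+9 = 39
Expected project duration μ = 39 days. Critical path: Task 1 → Task 5 → Task 7 → Task 8.

Variance along critical path = 1.000 + 0.111 + 1.778 + 9.000 = 11.889; σ = 3.448 days.
D = μ + z·σ = 39 + 0.842·3.448 = 41.9 days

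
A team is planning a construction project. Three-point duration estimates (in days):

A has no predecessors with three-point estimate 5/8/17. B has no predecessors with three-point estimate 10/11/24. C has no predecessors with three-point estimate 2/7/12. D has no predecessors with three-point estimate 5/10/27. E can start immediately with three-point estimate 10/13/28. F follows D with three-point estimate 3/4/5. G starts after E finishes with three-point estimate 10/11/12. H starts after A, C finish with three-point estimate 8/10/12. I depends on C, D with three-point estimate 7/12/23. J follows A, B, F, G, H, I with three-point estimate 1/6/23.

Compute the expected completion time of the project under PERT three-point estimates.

34 days

te_A = (5 + 4·8 + 17)/6 = 54/6 = 9
te_B = (10 + 4·11 + 24)/6 = 78/6 = 13
te_C = (2 + 4·7 + 12)/6 = 42/6 = 7
te_D = (5 + 4·10 + 27)/6 = 72/6 = 12
te_E = (10 + 4·13 + 28)/6 = 90/6 = 15
te_F = (3 + 4·4 + 5)/6 = 24/6 = 4
te_G = (10 + 4·11 + 12)/6 = 66/6 = 11
te_H = (8 + 4·10 + 12)/6 = 60/6 = 10
te_I = (7 + 4·12 + 23)/6 = 78/6 = 13
te_J = (1 + 4·6 + 23)/6 = 48/6 = 8

Forward pass:
ES_A = 0; EF_A = 9
ES_B = 0; EF_B = 13
ES_C = 0; EF_C = 7
ES_D = 0; EF_D = 12
ES_E = 0; EF_E = 15
ES_F = 12; EF_F = 12+4 = 16
ES_G = 15; EF_G = 15+11 = 26
ES_H = max(EF_A=9, EF_C=7) = 9; EF_H = 9+10 = 19
ES_I = max(EF_C=7, EF_D=12) = 12; EF_I = 12+13 = 25
ES_J = max(EF_A=9, EF_B=13, EF_F=16, EF_G=26, EF_H=19, EF_I=25) = 26; EF_J = 26+8 = 34
Expected project duration μ = 34 days. Critical path: E → G → J.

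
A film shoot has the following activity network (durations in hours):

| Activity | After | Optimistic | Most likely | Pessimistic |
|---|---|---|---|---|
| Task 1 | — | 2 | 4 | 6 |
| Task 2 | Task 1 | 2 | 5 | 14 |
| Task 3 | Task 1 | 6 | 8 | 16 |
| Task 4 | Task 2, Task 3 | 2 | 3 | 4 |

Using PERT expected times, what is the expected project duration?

te_Task 1 = (2 + 4·4 + 6)/6 = 24/6 = 4
te_Task 2 = (2 + 4·5 + 14)/6 = 36/6 = 6
te_Task 3 = (6 + 4·8 + 16)/6 = 54/6 = 9
te_Task 4 = (2 + 4·3 + 4)/6 = 18/6 = 3

Forward pass:
ES_Task 1 = 0; EF_Task 1 = 4
ES_Task 2 = 4; EF_Task 2 = 4+6 = 10
ES_Task 3 = 4; EF_Task 3 = 4+9 = 13
ES_Task 4 = max(EF_Task 2=10, EF_Task 3=13) = 13; EF_Task 4 = 13+3 = 16
Expected project duration μ = 16 hours. Critical path: Task 1 → Task 3 → Task 4.

16 hours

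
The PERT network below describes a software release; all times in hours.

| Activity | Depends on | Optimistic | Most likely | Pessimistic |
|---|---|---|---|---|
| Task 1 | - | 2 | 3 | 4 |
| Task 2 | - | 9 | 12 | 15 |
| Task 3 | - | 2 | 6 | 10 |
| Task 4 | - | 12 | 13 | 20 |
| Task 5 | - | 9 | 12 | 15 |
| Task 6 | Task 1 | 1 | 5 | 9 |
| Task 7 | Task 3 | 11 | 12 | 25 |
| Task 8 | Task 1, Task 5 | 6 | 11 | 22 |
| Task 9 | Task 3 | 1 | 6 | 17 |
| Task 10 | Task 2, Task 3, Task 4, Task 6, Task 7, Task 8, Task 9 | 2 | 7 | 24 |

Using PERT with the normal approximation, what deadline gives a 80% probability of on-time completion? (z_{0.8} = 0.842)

36.9 hours

te_Task 1 = (2 + 4·3 + 4)/6 = 18/6 = 3; σ²_Task 1 = ((4−2)/6)² = 0.111
te_Task 2 = (9 + 4·12 + 15)/6 = 72/6 = 12; σ²_Task 2 = ((15−9)/6)² = 1.000
te_Task 3 = (2 + 4·6 + 10)/6 = 36/6 = 6; σ²_Task 3 = ((10−2)/6)² = 1.778
te_Task 4 = (12 + 4·13 + 20)/6 = 84/6 = 14; σ²_Task 4 = ((20−12)/6)² = 1.778
te_Task 5 = (9 + 4·12 + 15)/6 = 72/6 = 12; σ²_Task 5 = ((15−9)/6)² = 1.000
te_Task 6 = (1 + 4·5 + 9)/6 = 30/6 = 5; σ²_Task 6 = ((9−1)/6)² = 1.778
te_Task 7 = (11 + 4·12 + 25)/6 = 84/6 = 14; σ²_Task 7 = ((25−11)/6)² = 5.444
te_Task 8 = (6 + 4·11 + 22)/6 = 72/6 = 12; σ²_Task 8 = ((22−6)/6)² = 7.111
te_Task 9 = (1 + 4·6 + 17)/6 = 42/6 = 7; σ²_Task 9 = ((17−1)/6)² = 7.111
te_Task 10 = (2 + 4·7 + 24)/6 = 54/6 = 9; σ²_Task 10 = ((24−2)/6)² = 13.444

Forward pass:
ES_Task 1 = 0; EF_Task 1 = 3
ES_Task 2 = 0; EF_Task 2 = 12
ES_Task 3 = 0; EF_Task 3 = 6
ES_Task 4 = 0; EF_Task 4 = 14
ES_Task 5 = 0; EF_Task 5 = 12
ES_Task 6 = 3; EF_Task 6 = 3+5 = 8
ES_Task 7 = 6; EF_Task 7 = 6+14 = 20
ES_Task 8 = max(EF_Task 1=3, EF_Task 5=12) = 12; EF_Task 8 = 12+12 = 24
ES_Task 9 = 6; EF_Task 9 = 6+7 = 13
ES_Task 10 = max(EF_Task 2=12, EF_Task 3=6, EF_Task 4=14, EF_Task 6=8, EF_Task 7=20, EF_Task 8=24, EF_Task 9=13) = 24; EF_Task 10 = 24+9 = 33
Expected project duration μ = 33 hours. Critical path: Task 5 → Task 8 → Task 10.

Variance along critical path = 1.000 + 7.111 + 13.444 = 21.556; σ = 4.643 hours.
D = μ + z·σ = 33 + 0.842·4.643 = 36.9 hours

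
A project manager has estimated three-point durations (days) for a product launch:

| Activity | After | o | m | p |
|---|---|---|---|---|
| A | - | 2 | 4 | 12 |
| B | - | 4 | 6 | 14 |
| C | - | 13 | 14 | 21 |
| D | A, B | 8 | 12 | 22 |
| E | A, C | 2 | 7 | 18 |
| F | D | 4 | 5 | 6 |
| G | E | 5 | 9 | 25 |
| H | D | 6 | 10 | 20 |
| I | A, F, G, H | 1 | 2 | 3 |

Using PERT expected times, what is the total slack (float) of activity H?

te_A = (2 + 4·4 + 12)/6 = 30/6 = 5
te_B = (4 + 4·6 + 14)/6 = 42/6 = 7
te_C = (13 + 4·14 + 21)/6 = 90/6 = 15
te_D = (8 + 4·12 + 22)/6 = 78/6 = 13
te_E = (2 + 4·7 + 18)/6 = 48/6 = 8
te_F = (4 + 4·5 + 6)/6 = 30/6 = 5
te_G = (5 + 4·9 + 25)/6 = 66/6 = 11
te_H = (6 + 4·10 + 20)/6 = 66/6 = 11
te_I = (1 + 4·2 + 3)/6 = 12/6 = 2

Forward pass:
ES_A = 0; EF_A = 5
ES_B = 0; EF_B = 7
ES_C = 0; EF_C = 15
ES_D = max(EF_A=5, EF_B=7) = 7; EF_D = 7+13 = 20
ES_E = max(EF_A=5, EF_C=15) = 15; EF_E = 15+8 = 23
ES_F = 20; EF_F = 20+5 = 25
ES_G = 23; EF_G = 23+11 = 34
ES_H = 20; EF_H = 20+11 = 31
ES_I = max(EF_A=5, EF_F=25, EF_G=34, EF_H=31) = 34; EF_I = 34+2 = 36
Expected project duration μ = 36 days. Critical path: C → E → G → I.

Backward pass:
LF_I = 36; LS_I = 36−2 = 34
LF_H = LS_I = 34; LS_H = 34−11 = 23
LF_G = LS_I = 34; LS_G = 34−11 = 23
LF_F = LS_I = 34; LS_F = 34−5 = 29
LF_E = LS_G = 23; LS_E = 23−8 = 15
LF_D = min(LS_F=29, LS_H=23) = 23; LS_D = 23−13 = 10
LF_C = LS_E = 15; LS_C = 15−15 = 0
LF_B = LS_D = 10; LS_B = 10−7 = 3
LF_A = min(LS_D=10, LS_E=15, LS_I=34) = 10; LS_A = 10−5 = 5
Slack_H = LS_H − ES_H = 23 − 20 = 3

3 days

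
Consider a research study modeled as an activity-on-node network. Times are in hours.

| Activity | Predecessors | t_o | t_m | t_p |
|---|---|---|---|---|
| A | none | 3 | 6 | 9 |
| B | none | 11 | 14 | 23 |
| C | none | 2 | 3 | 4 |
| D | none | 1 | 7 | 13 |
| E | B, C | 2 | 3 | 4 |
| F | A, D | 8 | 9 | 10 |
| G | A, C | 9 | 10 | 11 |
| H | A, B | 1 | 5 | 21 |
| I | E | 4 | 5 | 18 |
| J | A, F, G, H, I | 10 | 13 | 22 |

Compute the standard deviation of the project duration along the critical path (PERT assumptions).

3.68 hours

te_A = (3 + 4·6 + 9)/6 = 36/6 = 6; σ²_A = ((9−3)/6)² = 1.000
te_B = (11 + 4·14 + 23)/6 = 90/6 = 15; σ²_B = ((23−11)/6)² = 4.000
te_C = (2 + 4·3 + 4)/6 = 18/6 = 3; σ²_C = ((4−2)/6)² = 0.111
te_D = (1 + 4·7 + 13)/6 = 42/6 = 7; σ²_D = ((13−1)/6)² = 4.000
te_E = (2 + 4·3 + 4)/6 = 18/6 = 3; σ²_E = ((4−2)/6)² = 0.111
te_F = (8 + 4·9 + 10)/6 = 54/6 = 9; σ²_F = ((10−8)/6)² = 0.111
te_G = (9 + 4·10 + 11)/6 = 60/6 = 10; σ²_G = ((11−9)/6)² = 0.111
te_H = (1 + 4·5 + 21)/6 = 42/6 = 7; σ²_H = ((21−1)/6)² = 11.111
te_I = (4 + 4·5 + 18)/6 = 42/6 = 7; σ²_I = ((18−4)/6)² = 5.444
te_J = (10 + 4·13 + 22)/6 = 84/6 = 14; σ²_J = ((22−10)/6)² = 4.000

Forward pass:
ES_A = 0; EF_A = 6
ES_B = 0; EF_B = 15
ES_C = 0; EF_C = 3
ES_D = 0; EF_D = 7
ES_E = max(EF_B=15, EF_C=3) = 15; EF_E = 15+3 = 18
ES_F = max(EF_A=6, EF_D=7) = 7; EF_F = 7+9 = 16
ES_G = max(EF_A=6, EF_C=3) = 6; EF_G = 6+10 = 16
ES_H = max(EF_A=6, EF_B=15) = 15; EF_H = 15+7 = 22
ES_I = 18; EF_I = 18+7 = 25
ES_J = max(EF_A=6, EF_F=16, EF_G=16, EF_H=22, EF_I=25) = 25; EF_J = 25+14 = 39
Expected project duration μ = 39 hours. Critical path: B → E → I → J.

Variance along critical path = 4.000 + 0.111 + 5.444 + 4.000 = 13.556
σ = √13.556 = 3.682 hours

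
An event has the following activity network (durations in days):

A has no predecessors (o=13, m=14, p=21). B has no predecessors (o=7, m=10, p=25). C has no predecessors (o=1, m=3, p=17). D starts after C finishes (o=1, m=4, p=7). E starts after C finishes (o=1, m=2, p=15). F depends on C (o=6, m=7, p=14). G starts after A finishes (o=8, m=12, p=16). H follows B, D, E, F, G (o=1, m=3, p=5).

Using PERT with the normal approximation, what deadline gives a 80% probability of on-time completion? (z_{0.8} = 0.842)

31.7 days

te_A = (13 + 4·14 + 21)/6 = 90/6 = 15; σ²_A = ((21−13)/6)² = 1.778
te_B = (7 + 4·10 + 25)/6 = 72/6 = 12; σ²_B = ((25−7)/6)² = 9.000
te_C = (1 + 4·3 + 17)/6 = 30/6 = 5; σ²_C = ((17−1)/6)² = 7.111
te_D = (1 + 4·4 + 7)/6 = 24/6 = 4; σ²_D = ((7−1)/6)² = 1.000
te_E = (1 + 4·2 + 15)/6 = 24/6 = 4; σ²_E = ((15−1)/6)² = 5.444
te_F = (6 + 4·7 + 14)/6 = 48/6 = 8; σ²_F = ((14−6)/6)² = 1.778
te_G = (8 + 4·12 + 16)/6 = 72/6 = 12; σ²_G = ((16−8)/6)² = 1.778
te_H = (1 + 4·3 + 5)/6 = 18/6 = 3; σ²_H = ((5−1)/6)² = 0.444

Forward pass:
ES_A = 0; EF_A = 15
ES_B = 0; EF_B = 12
ES_C = 0; EF_C = 5
ES_D = 5; EF_D = 5+4 = 9
ES_E = 5; EF_E = 5+4 = 9
ES_F = 5; EF_F = 5+8 = 13
ES_G = 15; EF_G = 15+12 = 27
ES_H = max(EF_B=12, EF_D=9, EF_E=9, EF_F=13, EF_G=27) = 27; EF_H = 27+3 = 30
Expected project duration μ = 30 days. Critical path: A → G → H.

Variance along critical path = 1.778 + 1.778 + 0.444 = 4.000; σ = 2.000 days.
D = μ + z·σ = 30 + 0.842·2.000 = 31.7 days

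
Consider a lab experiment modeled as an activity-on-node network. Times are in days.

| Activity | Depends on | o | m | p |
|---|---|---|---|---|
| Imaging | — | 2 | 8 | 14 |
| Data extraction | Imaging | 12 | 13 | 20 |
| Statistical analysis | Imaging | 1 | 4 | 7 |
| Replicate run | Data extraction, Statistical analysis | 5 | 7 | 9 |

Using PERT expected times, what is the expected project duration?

29 days

te_Imaging = (2 + 4·8 + 14)/6 = 48/6 = 8
te_Data extraction = (12 + 4·13 + 20)/6 = 84/6 = 14
te_Statistical analysis = (1 + 4·4 + 7)/6 = 24/6 = 4
te_Replicate run = (5 + 4·7 + 9)/6 = 42/6 = 7

Forward pass:
ES_Imaging = 0; EF_Imaging = 8
ES_Data extraction = 8; EF_Data extraction = 8+14 = 22
ES_Statistical analysis = 8; EF_Statistical analysis = 8+4 = 12
ES_Replicate run = max(EF_Data extraction=22, EF_Statistical analysis=12) = 22; EF_Replicate run = 22+7 = 29
Expected project duration μ = 29 days. Critical path: Imaging → Data extraction → Replicate run.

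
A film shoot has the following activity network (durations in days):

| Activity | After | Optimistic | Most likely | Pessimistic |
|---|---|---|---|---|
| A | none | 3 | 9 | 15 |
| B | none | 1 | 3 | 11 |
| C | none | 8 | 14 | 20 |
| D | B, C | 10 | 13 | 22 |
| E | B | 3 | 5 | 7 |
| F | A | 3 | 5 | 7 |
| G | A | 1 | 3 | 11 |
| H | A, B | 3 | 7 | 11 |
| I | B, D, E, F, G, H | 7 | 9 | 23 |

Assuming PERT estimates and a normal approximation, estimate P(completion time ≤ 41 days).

te_A = (3 + 4·9 + 15)/6 = 54/6 = 9; σ²_A = ((15−3)/6)² = 4.000
te_B = (1 + 4·3 + 11)/6 = 24/6 = 4; σ²_B = ((11−1)/6)² = 2.778
te_C = (8 + 4·14 + 20)/6 = 84/6 = 14; σ²_C = ((20−8)/6)² = 4.000
te_D = (10 + 4·13 + 22)/6 = 84/6 = 14; σ²_D = ((22−10)/6)² = 4.000
te_E = (3 + 4·5 + 7)/6 = 30/6 = 5; σ²_E = ((7−3)/6)² = 0.444
te_F = (3 + 4·5 + 7)/6 = 30/6 = 5; σ²_F = ((7−3)/6)² = 0.444
te_G = (1 + 4·3 + 11)/6 = 24/6 = 4; σ²_G = ((11−1)/6)² = 2.778
te_H = (3 + 4·7 + 11)/6 = 42/6 = 7; σ²_H = ((11−3)/6)² = 1.778
te_I = (7 + 4·9 + 23)/6 = 66/6 = 11; σ²_I = ((23−7)/6)² = 7.111

Forward pass:
ES_A = 0; EF_A = 9
ES_B = 0; EF_B = 4
ES_C = 0; EF_C = 14
ES_D = max(EF_B=4, EF_C=14) = 14; EF_D = 14+14 = 28
ES_E = 4; EF_E = 4+5 = 9
ES_F = 9; EF_F = 9+5 = 14
ES_G = 9; EF_G = 9+4 = 13
ES_H = max(EF_A=9, EF_B=4) = 9; EF_H = 9+7 = 16
ES_I = max(EF_B=4, EF_D=28, EF_E=9, EF_F=14, EF_G=13, EF_H=16) = 28; EF_I = 28+11 = 39
Expected project duration μ = 39 days. Critical path: C → D → I.

Variance along critical path = 4.000 + 4.000 + 7.111 = 15.111; σ = √15.111 = 3.887 days.
Z = (41 − 39) / 3.887 = 0.514
P(T ≤ 41) = Φ(0.514) ≈ 0.697

0.697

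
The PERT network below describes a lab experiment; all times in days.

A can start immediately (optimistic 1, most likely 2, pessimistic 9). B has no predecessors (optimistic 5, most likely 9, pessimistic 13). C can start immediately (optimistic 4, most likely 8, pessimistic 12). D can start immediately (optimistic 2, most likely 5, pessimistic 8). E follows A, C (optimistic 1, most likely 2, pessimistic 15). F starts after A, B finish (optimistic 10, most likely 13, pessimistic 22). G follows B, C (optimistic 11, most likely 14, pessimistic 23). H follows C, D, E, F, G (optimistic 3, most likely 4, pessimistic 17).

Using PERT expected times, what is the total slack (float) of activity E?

te_A = (1 + 4·2 + 9)/6 = 18/6 = 3
te_B = (5 + 4·9 + 13)/6 = 54/6 = 9
te_C = (4 + 4·8 + 12)/6 = 48/6 = 8
te_D = (2 + 4·5 + 8)/6 = 30/6 = 5
te_E = (1 + 4·2 + 15)/6 = 24/6 = 4
te_F = (10 + 4·13 + 22)/6 = 84/6 = 14
te_G = (11 + 4·14 + 23)/6 = 90/6 = 15
te_H = (3 + 4·4 + 17)/6 = 36/6 = 6

Forward pass:
ES_A = 0; EF_A = 3
ES_B = 0; EF_B = 9
ES_C = 0; EF_C = 8
ES_D = 0; EF_D = 5
ES_E = max(EF_A=3, EF_C=8) = 8; EF_E = 8+4 = 12
ES_F = max(EF_A=3, EF_B=9) = 9; EF_F = 9+14 = 23
ES_G = max(EF_B=9, EF_C=8) = 9; EF_G = 9+15 = 24
ES_H = max(EF_C=8, EF_D=5, EF_E=12, EF_F=23, EF_G=24) = 24; EF_H = 24+6 = 30
Expected project duration μ = 30 days. Critical path: B → G → H.

Backward pass:
LF_H = 30; LS_H = 30−6 = 24
LF_G = LS_H = 24; LS_G = 24−15 = 9
LF_F = LS_H = 24; LS_F = 24−14 = 10
LF_E = LS_H = 24; LS_E = 24−4 = 20
LF_D = LS_H = 24; LS_D = 24−5 = 19
LF_C = min(LS_E=20, LS_G=9, LS_H=24) = 9; LS_C = 9−8 = 1
LF_B = min(LS_F=10, LS_G=9) = 9; LS_B = 9−9 = 0
LF_A = min(LS_E=20, LS_F=10) = 10; LS_A = 10−3 = 7
Slack_E = LS_E − ES_E = 20 − 8 = 12

12 days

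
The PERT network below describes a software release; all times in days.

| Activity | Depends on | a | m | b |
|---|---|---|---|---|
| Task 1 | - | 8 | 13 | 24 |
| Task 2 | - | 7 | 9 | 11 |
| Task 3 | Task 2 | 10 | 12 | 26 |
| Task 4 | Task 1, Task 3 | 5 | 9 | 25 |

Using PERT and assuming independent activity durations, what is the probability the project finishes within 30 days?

te_Task 1 = (8 + 4·13 + 24)/6 = 84/6 = 14; σ²_Task 1 = ((24−8)/6)² = 7.111
te_Task 2 = (7 + 4·9 + 11)/6 = 54/6 = 9; σ²_Task 2 = ((11−7)/6)² = 0.444
te_Task 3 = (10 + 4·12 + 26)/6 = 84/6 = 14; σ²_Task 3 = ((26−10)/6)² = 7.111
te_Task 4 = (5 + 4·9 + 25)/6 = 66/6 = 11; σ²_Task 4 = ((25−5)/6)² = 11.111

Forward pass:
ES_Task 1 = 0; EF_Task 1 = 14
ES_Task 2 = 0; EF_Task 2 = 9
ES_Task 3 = 9; EF_Task 3 = 9+14 = 23
ES_Task 4 = max(EF_Task 1=14, EF_Task 3=23) = 23; EF_Task 4 = 23+11 = 34
Expected project duration μ = 34 days. Critical path: Task 2 → Task 3 → Task 4.

Variance along critical path = 0.444 + 7.111 + 11.111 = 18.667; σ = √18.667 = 4.320 days.
Z = (30 − 34) / 4.320 = -0.926
P(T ≤ 30) = Φ(-0.926) ≈ 0.177

0.177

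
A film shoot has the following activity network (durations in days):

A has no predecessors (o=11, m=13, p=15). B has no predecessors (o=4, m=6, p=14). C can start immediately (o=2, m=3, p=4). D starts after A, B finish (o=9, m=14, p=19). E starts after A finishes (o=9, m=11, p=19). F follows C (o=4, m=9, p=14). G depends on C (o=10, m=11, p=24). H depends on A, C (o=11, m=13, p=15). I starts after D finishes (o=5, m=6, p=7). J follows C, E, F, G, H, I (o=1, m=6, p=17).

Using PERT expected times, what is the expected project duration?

te_A = (11 + 4·13 + 15)/6 = 78/6 = 13
te_B = (4 + 4·6 + 14)/6 = 42/6 = 7
te_C = (2 + 4·3 + 4)/6 = 18/6 = 3
te_D = (9 + 4·14 + 19)/6 = 84/6 = 14
te_E = (9 + 4·11 + 19)/6 = 72/6 = 12
te_F = (4 + 4·9 + 14)/6 = 54/6 = 9
te_G = (10 + 4·11 + 24)/6 = 78/6 = 13
te_H = (11 + 4·13 + 15)/6 = 78/6 = 13
te_I = (5 + 4·6 + 7)/6 = 36/6 = 6
te_J = (1 + 4·6 + 17)/6 = 42/6 = 7

Forward pass:
ES_A = 0; EF_A = 13
ES_B = 0; EF_B = 7
ES_C = 0; EF_C = 3
ES_D = max(EF_A=13, EF_B=7) = 13; EF_D = 13+14 = 27
ES_E = 13; EF_E = 13+12 = 25
ES_F = 3; EF_F = 3+9 = 12
ES_G = 3; EF_G = 3+13 = 16
ES_H = max(EF_A=13, EF_C=3) = 13; EF_H = 13+13 = 26
ES_I = 27; EF_I = 27+6 = 33
ES_J = max(EF_C=3, EF_E=25, EF_F=12, EF_G=16, EF_H=26, EF_I=33) = 33; EF_J = 33+7 = 40
Expected project duration μ = 40 days. Critical path: A → D → I → J.

40 days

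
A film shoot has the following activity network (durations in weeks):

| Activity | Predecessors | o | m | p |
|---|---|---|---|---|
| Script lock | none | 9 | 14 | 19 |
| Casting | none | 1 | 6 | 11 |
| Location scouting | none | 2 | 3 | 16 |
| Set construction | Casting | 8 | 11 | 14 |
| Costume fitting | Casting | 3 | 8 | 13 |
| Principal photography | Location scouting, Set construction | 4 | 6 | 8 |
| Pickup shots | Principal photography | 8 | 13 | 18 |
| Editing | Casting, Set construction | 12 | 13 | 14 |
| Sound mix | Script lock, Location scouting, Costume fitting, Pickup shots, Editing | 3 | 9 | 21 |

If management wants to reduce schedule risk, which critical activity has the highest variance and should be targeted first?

Sound mix

te_Script lock = (9 + 4·14 + 19)/6 = 84/6 = 14; σ²_Script lock = ((19−9)/6)² = 2.778
te_Casting = (1 + 4·6 + 11)/6 = 36/6 = 6; σ²_Casting = ((11−1)/6)² = 2.778
te_Location scouting = (2 + 4·3 + 16)/6 = 30/6 = 5; σ²_Location scouting = ((16−2)/6)² = 5.444
te_Set construction = (8 + 4·11 + 14)/6 = 66/6 = 11; σ²_Set construction = ((14−8)/6)² = 1.000
te_Costume fitting = (3 + 4·8 + 13)/6 = 48/6 = 8; σ²_Costume fitting = ((13−3)/6)² = 2.778
te_Principal photography = (4 + 4·6 + 8)/6 = 36/6 = 6; σ²_Principal photography = ((8−4)/6)² = 0.444
te_Pickup shots = (8 + 4·13 + 18)/6 = 78/6 = 13; σ²_Pickup shots = ((18−8)/6)² = 2.778
te_Editing = (12 + 4·13 + 14)/6 = 78/6 = 13; σ²_Editing = ((14−12)/6)² = 0.111
te_Sound mix = (3 + 4·9 + 21)/6 = 60/6 = 10; σ²_Sound mix = ((21−3)/6)² = 9.000

Forward pass:
ES_Script lock = 0; EF_Script lock = 14
ES_Casting = 0; EF_Casting = 6
ES_Location scouting = 0; EF_Location scouting = 5
ES_Set construction = 6; EF_Set construction = 6+11 = 17
ES_Costume fitting = 6; EF_Costume fitting = 6+8 = 14
ES_Principal photography = max(EF_Location scouting=5, EF_Set construction=17) = 17; EF_Principal photography = 17+6 = 23
ES_Pickup shots = 23; EF_Pickup shots = 23+13 = 36
ES_Editing = max(EF_Casting=6, EF_Set construction=17) = 17; EF_Editing = 17+13 = 30
ES_Sound mix = max(EF_Script lock=14, EF_Location scouting=5, EF_Costume fitting=14, EF_Pickup shots=36, EF_Editing=30) = 36; EF_Sound mix = 36+10 = 46
Expected project duration μ = 46 weeks. Critical path: Casting → Set construction → Principal photography → Pickup shots → Sound mix.

Variances on critical path: σ²_Casting=2.778, σ²_Set construction=1.000, σ²_Principal photography=0.444, σ²_Pickup shots=2.778, σ²_Sound mix=9.000.
Largest is σ²_Sound mix = 9.000.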